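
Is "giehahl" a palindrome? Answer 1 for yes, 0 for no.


Input: giehahl
Reversed: lhaheig
  Compare pos 0 ('g') with pos 6 ('l'): MISMATCH
  Compare pos 1 ('i') with pos 5 ('h'): MISMATCH
  Compare pos 2 ('e') with pos 4 ('a'): MISMATCH
Result: not a palindrome

0


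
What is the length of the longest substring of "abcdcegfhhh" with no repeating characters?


Input: "abcdcegfhhh"
Sliding window (track last position of each char):
  Position 0 ('a'): window [0,0] length 1 -- new best
  Position 1 ('b'): window [0,1] length 2 -- new best
  Position 2 ('c'): window [0,2] length 3 -- new best
  Position 3 ('d'): window [0,3] length 4 -- new best
  Position 4 ('c'): repeat (last at 2), move window start to 3
  Position 4 ('c'): window [3,4] length 2
  Position 5 ('e'): window [3,5] length 3
  Position 6 ('g'): window [3,6] length 4
  Position 7 ('f'): window [3,7] length 5 -- new best
  Position 8 ('h'): window [3,8] length 6 -- new best
  Position 9 ('h'): repeat (last at 8), move window start to 9
  Position 9 ('h'): window [9,9] length 1
  Position 10 ('h'): repeat (last at 9), move window start to 10
  Position 10 ('h'): window [10,10] length 1
Longest substring with no repeats: "dcegfh" with length 6

6


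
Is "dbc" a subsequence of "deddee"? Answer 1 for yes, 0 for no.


Check if "dbc" is a subsequence of "deddee"
Greedy scan:
  Position 0 ('d'): matches sub[0] = 'd'
  Position 1 ('e'): no match needed
  Position 2 ('d'): no match needed
  Position 3 ('d'): no match needed
  Position 4 ('e'): no match needed
  Position 5 ('e'): no match needed
Only matched 1/3 characters => not a subsequence

0


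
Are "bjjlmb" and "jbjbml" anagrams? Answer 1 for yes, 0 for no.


Strings: "bjjlmb", "jbjbml"
Sorted first:  bbjjlm
Sorted second: bbjjlm
Sorted forms match => anagrams

1


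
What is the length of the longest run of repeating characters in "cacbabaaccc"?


Input: "cacbabaaccc"
Scanning for longest run:
  Position 1 ('a'): new char, reset run to 1
  Position 2 ('c'): new char, reset run to 1
  Position 3 ('b'): new char, reset run to 1
  Position 4 ('a'): new char, reset run to 1
  Position 5 ('b'): new char, reset run to 1
  Position 6 ('a'): new char, reset run to 1
  Position 7 ('a'): continues run of 'a', length=2
  Position 8 ('c'): new char, reset run to 1
  Position 9 ('c'): continues run of 'c', length=2
  Position 10 ('c'): continues run of 'c', length=3
Longest run: 'c' with length 3

3


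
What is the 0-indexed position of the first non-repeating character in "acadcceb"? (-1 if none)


Input: acadcceb
Character frequencies:
  'a': 2
  'b': 1
  'c': 3
  'd': 1
  'e': 1
Scanning left to right for freq == 1:
  Position 0 ('a'): freq=2, skip
  Position 1 ('c'): freq=3, skip
  Position 2 ('a'): freq=2, skip
  Position 3 ('d'): unique! => answer = 3

3


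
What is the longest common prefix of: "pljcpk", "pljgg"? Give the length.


Words: pljcpk, pljgg
  Position 0: all 'p' => match
  Position 1: all 'l' => match
  Position 2: all 'j' => match
  Position 3: ('c', 'g') => mismatch, stop
LCP = "plj" (length 3)

3


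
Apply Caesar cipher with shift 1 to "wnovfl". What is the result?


Caesar cipher: shift "wnovfl" by 1
  'w' (pos 22) + 1 = pos 23 = 'x'
  'n' (pos 13) + 1 = pos 14 = 'o'
  'o' (pos 14) + 1 = pos 15 = 'p'
  'v' (pos 21) + 1 = pos 22 = 'w'
  'f' (pos 5) + 1 = pos 6 = 'g'
  'l' (pos 11) + 1 = pos 12 = 'm'
Result: xopwgm

xopwgm


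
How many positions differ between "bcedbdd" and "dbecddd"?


Comparing "bcedbdd" and "dbecddd" position by position:
  Position 0: 'b' vs 'd' => DIFFER
  Position 1: 'c' vs 'b' => DIFFER
  Position 2: 'e' vs 'e' => same
  Position 3: 'd' vs 'c' => DIFFER
  Position 4: 'b' vs 'd' => DIFFER
  Position 5: 'd' vs 'd' => same
  Position 6: 'd' vs 'd' => same
Positions that differ: 4

4


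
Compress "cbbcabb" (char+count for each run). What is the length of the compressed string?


Input: cbbcabb
Runs:
  'c' x 1 => "c1"
  'b' x 2 => "b2"
  'c' x 1 => "c1"
  'a' x 1 => "a1"
  'b' x 2 => "b2"
Compressed: "c1b2c1a1b2"
Compressed length: 10

10


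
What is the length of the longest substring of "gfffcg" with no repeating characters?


Input: "gfffcg"
Sliding window (track last position of each char):
  Position 0 ('g'): window [0,0] length 1 -- new best
  Position 1 ('f'): window [0,1] length 2 -- new best
  Position 2 ('f'): repeat (last at 1), move window start to 2
  Position 2 ('f'): window [2,2] length 1
  Position 3 ('f'): repeat (last at 2), move window start to 3
  Position 3 ('f'): window [3,3] length 1
  Position 4 ('c'): window [3,4] length 2
  Position 5 ('g'): window [3,5] length 3 -- new best
Longest substring with no repeats: "fcg" with length 3

3


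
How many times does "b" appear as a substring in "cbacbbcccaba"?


Searching for "b" in "cbacbbcccaba"
Scanning each position:
  Position 0: "c" => no
  Position 1: "b" => MATCH
  Position 2: "a" => no
  Position 3: "c" => no
  Position 4: "b" => MATCH
  Position 5: "b" => MATCH
  Position 6: "c" => no
  Position 7: "c" => no
  Position 8: "c" => no
  Position 9: "a" => no
  Position 10: "b" => MATCH
  Position 11: "a" => no
Total occurrences: 4

4


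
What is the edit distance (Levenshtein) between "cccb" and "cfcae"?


Computing edit distance: "cccb" -> "cfcae"
DP table:
           c    f    c    a    e
      0    1    2    3    4    5
  c   1    0    1    2    3    4
  c   2    1    1    1    2    3
  c   3    2    2    1    2    3
  b   4    3    3    2    2    3
Edit distance = dp[4][5] = 3

3


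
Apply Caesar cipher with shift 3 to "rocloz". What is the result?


Caesar cipher: shift "rocloz" by 3
  'r' (pos 17) + 3 = pos 20 = 'u'
  'o' (pos 14) + 3 = pos 17 = 'r'
  'c' (pos 2) + 3 = pos 5 = 'f'
  'l' (pos 11) + 3 = pos 14 = 'o'
  'o' (pos 14) + 3 = pos 17 = 'r'
  'z' (pos 25) + 3 = pos 2 = 'c'
Result: urforc

urforc


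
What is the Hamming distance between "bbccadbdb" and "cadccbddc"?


Comparing "bbccadbdb" and "cadccbddc" position by position:
  Position 0: 'b' vs 'c' => differ
  Position 1: 'b' vs 'a' => differ
  Position 2: 'c' vs 'd' => differ
  Position 3: 'c' vs 'c' => same
  Position 4: 'a' vs 'c' => differ
  Position 5: 'd' vs 'b' => differ
  Position 6: 'b' vs 'd' => differ
  Position 7: 'd' vs 'd' => same
  Position 8: 'b' vs 'c' => differ
Total differences (Hamming distance): 7

7


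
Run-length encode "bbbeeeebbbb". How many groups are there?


Input: bbbeeeebbbb
Scanning for consecutive runs:
  Group 1: 'b' x 3 (positions 0-2)
  Group 2: 'e' x 4 (positions 3-6)
  Group 3: 'b' x 4 (positions 7-10)
Total groups: 3

3


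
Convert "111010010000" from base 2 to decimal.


Input: "111010010000" in base 2
Positional expansion:
  Digit '1' (value 1) x 2^11 = 2048
  Digit '1' (value 1) x 2^10 = 1024
  Digit '1' (value 1) x 2^9 = 512
  Digit '0' (value 0) x 2^8 = 0
  Digit '1' (value 1) x 2^7 = 128
  Digit '0' (value 0) x 2^6 = 0
  Digit '0' (value 0) x 2^5 = 0
  Digit '1' (value 1) x 2^4 = 16
  Digit '0' (value 0) x 2^3 = 0
  Digit '0' (value 0) x 2^2 = 0
  Digit '0' (value 0) x 2^1 = 0
  Digit '0' (value 0) x 2^0 = 0
Sum = 3728

3728


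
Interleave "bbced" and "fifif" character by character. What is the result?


Interleaving "bbced" and "fifif":
  Position 0: 'b' from first, 'f' from second => "bf"
  Position 1: 'b' from first, 'i' from second => "bi"
  Position 2: 'c' from first, 'f' from second => "cf"
  Position 3: 'e' from first, 'i' from second => "ei"
  Position 4: 'd' from first, 'f' from second => "df"
Result: bfbicfeidf

bfbicfeidf


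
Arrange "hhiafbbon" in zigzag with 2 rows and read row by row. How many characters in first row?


Zigzag "hhiafbbon" into 2 rows:
Placing characters:
  'h' => row 0
  'h' => row 1
  'i' => row 0
  'a' => row 1
  'f' => row 0
  'b' => row 1
  'b' => row 0
  'o' => row 1
  'n' => row 0
Rows:
  Row 0: "hifbn"
  Row 1: "habo"
First row length: 5

5


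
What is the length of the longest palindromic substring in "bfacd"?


Input: "bfacd"
Checking substrings for palindromes:
  No multi-char palindromic substrings found
Longest palindromic substring: "b" with length 1

1


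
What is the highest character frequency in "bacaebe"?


Input: bacaebe
Character counts:
  'a': 2
  'b': 2
  'c': 1
  'e': 2
Maximum frequency: 2

2


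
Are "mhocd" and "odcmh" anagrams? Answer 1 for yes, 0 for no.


Strings: "mhocd", "odcmh"
Sorted first:  cdhmo
Sorted second: cdhmo
Sorted forms match => anagrams

1


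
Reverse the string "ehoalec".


Input: ehoalec
Reading characters right to left:
  Position 6: 'c'
  Position 5: 'e'
  Position 4: 'l'
  Position 3: 'a'
  Position 2: 'o'
  Position 1: 'h'
  Position 0: 'e'
Reversed: celaohe

celaohe


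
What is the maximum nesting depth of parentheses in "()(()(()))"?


Input: "()(()(()))"
Tracking depth:
  Position 0 '(': depth becomes 1
  Position 1 ')': depth becomes 0
  Position 2 '(': depth becomes 1
  Position 3 '(': depth becomes 2
  Position 4 ')': depth becomes 1
  Position 5 '(': depth becomes 2
  Position 6 '(': depth becomes 3
  Position 7 ')': depth becomes 2
  Position 8 ')': depth becomes 1
  Position 9 ')': depth becomes 0
Maximum depth reached: 3

3


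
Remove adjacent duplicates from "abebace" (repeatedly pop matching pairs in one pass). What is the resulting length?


Input: abebace
Stack-based adjacent duplicate removal:
  Read 'a': push. Stack: a
  Read 'b': push. Stack: ab
  Read 'e': push. Stack: abe
  Read 'b': push. Stack: abeb
  Read 'a': push. Stack: abeba
  Read 'c': push. Stack: abebac
  Read 'e': push. Stack: abebace
Final stack: "abebace" (length 7)

7


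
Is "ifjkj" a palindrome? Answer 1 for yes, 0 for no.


Input: ifjkj
Reversed: jkjfi
  Compare pos 0 ('i') with pos 4 ('j'): MISMATCH
  Compare pos 1 ('f') with pos 3 ('k'): MISMATCH
Result: not a palindrome

0


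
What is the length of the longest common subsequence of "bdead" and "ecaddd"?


LCS of "bdead" and "ecaddd"
DP table:
           e    c    a    d    d    d
      0    0    0    0    0    0    0
  b   0    0    0    0    0    0    0
  d   0    0    0    0    1    1    1
  e   0    1    1    1    1    1    1
  a   0    1    1    2    2    2    2
  d   0    1    1    2    3    3    3
LCS length = dp[5][6] = 3

3


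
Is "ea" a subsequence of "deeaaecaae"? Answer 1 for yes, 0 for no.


Check if "ea" is a subsequence of "deeaaecaae"
Greedy scan:
  Position 0 ('d'): no match needed
  Position 1 ('e'): matches sub[0] = 'e'
  Position 2 ('e'): no match needed
  Position 3 ('a'): matches sub[1] = 'a'
  Position 4 ('a'): no match needed
  Position 5 ('e'): no match needed
  Position 6 ('c'): no match needed
  Position 7 ('a'): no match needed
  Position 8 ('a'): no match needed
  Position 9 ('e'): no match needed
All 2 characters matched => is a subsequence

1


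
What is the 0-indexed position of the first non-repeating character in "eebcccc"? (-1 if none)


Input: eebcccc
Character frequencies:
  'b': 1
  'c': 4
  'e': 2
Scanning left to right for freq == 1:
  Position 0 ('e'): freq=2, skip
  Position 1 ('e'): freq=2, skip
  Position 2 ('b'): unique! => answer = 2

2


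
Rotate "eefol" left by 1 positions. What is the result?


Input: "eefol", rotate left by 1
First 1 characters: "e"
Remaining characters: "efol"
Concatenate remaining + first: "efol" + "e" = "efole"

efole


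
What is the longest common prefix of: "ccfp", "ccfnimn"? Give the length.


Words: ccfp, ccfnimn
  Position 0: all 'c' => match
  Position 1: all 'c' => match
  Position 2: all 'f' => match
  Position 3: ('p', 'n') => mismatch, stop
LCP = "ccf" (length 3)

3


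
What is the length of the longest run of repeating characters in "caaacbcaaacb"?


Input: "caaacbcaaacb"
Scanning for longest run:
  Position 1 ('a'): new char, reset run to 1
  Position 2 ('a'): continues run of 'a', length=2
  Position 3 ('a'): continues run of 'a', length=3
  Position 4 ('c'): new char, reset run to 1
  Position 5 ('b'): new char, reset run to 1
  Position 6 ('c'): new char, reset run to 1
  Position 7 ('a'): new char, reset run to 1
  Position 8 ('a'): continues run of 'a', length=2
  Position 9 ('a'): continues run of 'a', length=3
  Position 10 ('c'): new char, reset run to 1
  Position 11 ('b'): new char, reset run to 1
Longest run: 'a' with length 3

3


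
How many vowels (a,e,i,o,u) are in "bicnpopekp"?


Input: bicnpopekp
Checking each character:
  'b' at position 0: consonant
  'i' at position 1: vowel (running total: 1)
  'c' at position 2: consonant
  'n' at position 3: consonant
  'p' at position 4: consonant
  'o' at position 5: vowel (running total: 2)
  'p' at position 6: consonant
  'e' at position 7: vowel (running total: 3)
  'k' at position 8: consonant
  'p' at position 9: consonant
Total vowels: 3

3


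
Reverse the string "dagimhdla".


Input: dagimhdla
Reading characters right to left:
  Position 8: 'a'
  Position 7: 'l'
  Position 6: 'd'
  Position 5: 'h'
  Position 4: 'm'
  Position 3: 'i'
  Position 2: 'g'
  Position 1: 'a'
  Position 0: 'd'
Reversed: aldhmigad

aldhmigad


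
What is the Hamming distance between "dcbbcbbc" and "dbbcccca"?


Comparing "dcbbcbbc" and "dbbcccca" position by position:
  Position 0: 'd' vs 'd' => same
  Position 1: 'c' vs 'b' => differ
  Position 2: 'b' vs 'b' => same
  Position 3: 'b' vs 'c' => differ
  Position 4: 'c' vs 'c' => same
  Position 5: 'b' vs 'c' => differ
  Position 6: 'b' vs 'c' => differ
  Position 7: 'c' vs 'a' => differ
Total differences (Hamming distance): 5

5


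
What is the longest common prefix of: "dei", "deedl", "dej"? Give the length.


Words: dei, deedl, dej
  Position 0: all 'd' => match
  Position 1: all 'e' => match
  Position 2: ('i', 'e', 'j') => mismatch, stop
LCP = "de" (length 2)

2


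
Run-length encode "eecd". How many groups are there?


Input: eecd
Scanning for consecutive runs:
  Group 1: 'e' x 2 (positions 0-1)
  Group 2: 'c' x 1 (positions 2-2)
  Group 3: 'd' x 1 (positions 3-3)
Total groups: 3

3


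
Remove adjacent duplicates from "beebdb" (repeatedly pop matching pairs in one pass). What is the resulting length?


Input: beebdb
Stack-based adjacent duplicate removal:
  Read 'b': push. Stack: b
  Read 'e': push. Stack: be
  Read 'e': matches stack top 'e' => pop. Stack: b
  Read 'b': matches stack top 'b' => pop. Stack: (empty)
  Read 'd': push. Stack: d
  Read 'b': push. Stack: db
Final stack: "db" (length 2)

2


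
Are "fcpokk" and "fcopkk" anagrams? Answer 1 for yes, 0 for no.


Strings: "fcpokk", "fcopkk"
Sorted first:  cfkkop
Sorted second: cfkkop
Sorted forms match => anagrams

1


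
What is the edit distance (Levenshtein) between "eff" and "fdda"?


Computing edit distance: "eff" -> "fdda"
DP table:
           f    d    d    a
      0    1    2    3    4
  e   1    1    2    3    4
  f   2    1    2    3    4
  f   3    2    2    3    4
Edit distance = dp[3][4] = 4

4


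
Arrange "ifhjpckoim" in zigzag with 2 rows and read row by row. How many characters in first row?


Zigzag "ifhjpckoim" into 2 rows:
Placing characters:
  'i' => row 0
  'f' => row 1
  'h' => row 0
  'j' => row 1
  'p' => row 0
  'c' => row 1
  'k' => row 0
  'o' => row 1
  'i' => row 0
  'm' => row 1
Rows:
  Row 0: "ihpki"
  Row 1: "fjcom"
First row length: 5

5


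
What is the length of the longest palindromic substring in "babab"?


Input: "babab"
Checking substrings for palindromes:
  [0:5] "babab" (len 5) => palindrome
  [0:3] "bab" (len 3) => palindrome
  [1:4] "aba" (len 3) => palindrome
  [2:5] "bab" (len 3) => palindrome
Longest palindromic substring: "babab" with length 5

5


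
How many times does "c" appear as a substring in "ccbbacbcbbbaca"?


Searching for "c" in "ccbbacbcbbbaca"
Scanning each position:
  Position 0: "c" => MATCH
  Position 1: "c" => MATCH
  Position 2: "b" => no
  Position 3: "b" => no
  Position 4: "a" => no
  Position 5: "c" => MATCH
  Position 6: "b" => no
  Position 7: "c" => MATCH
  Position 8: "b" => no
  Position 9: "b" => no
  Position 10: "b" => no
  Position 11: "a" => no
  Position 12: "c" => MATCH
  Position 13: "a" => no
Total occurrences: 5

5


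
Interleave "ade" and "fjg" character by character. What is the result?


Interleaving "ade" and "fjg":
  Position 0: 'a' from first, 'f' from second => "af"
  Position 1: 'd' from first, 'j' from second => "dj"
  Position 2: 'e' from first, 'g' from second => "eg"
Result: afdjeg

afdjeg


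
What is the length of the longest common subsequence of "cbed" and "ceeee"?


LCS of "cbed" and "ceeee"
DP table:
           c    e    e    e    e
      0    0    0    0    0    0
  c   0    1    1    1    1    1
  b   0    1    1    1    1    1
  e   0    1    2    2    2    2
  d   0    1    2    2    2    2
LCS length = dp[4][5] = 2

2


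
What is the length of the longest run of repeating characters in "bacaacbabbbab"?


Input: "bacaacbabbbab"
Scanning for longest run:
  Position 1 ('a'): new char, reset run to 1
  Position 2 ('c'): new char, reset run to 1
  Position 3 ('a'): new char, reset run to 1
  Position 4 ('a'): continues run of 'a', length=2
  Position 5 ('c'): new char, reset run to 1
  Position 6 ('b'): new char, reset run to 1
  Position 7 ('a'): new char, reset run to 1
  Position 8 ('b'): new char, reset run to 1
  Position 9 ('b'): continues run of 'b', length=2
  Position 10 ('b'): continues run of 'b', length=3
  Position 11 ('a'): new char, reset run to 1
  Position 12 ('b'): new char, reset run to 1
Longest run: 'b' with length 3

3


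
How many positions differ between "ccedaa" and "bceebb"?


Comparing "ccedaa" and "bceebb" position by position:
  Position 0: 'c' vs 'b' => DIFFER
  Position 1: 'c' vs 'c' => same
  Position 2: 'e' vs 'e' => same
  Position 3: 'd' vs 'e' => DIFFER
  Position 4: 'a' vs 'b' => DIFFER
  Position 5: 'a' vs 'b' => DIFFER
Positions that differ: 4

4


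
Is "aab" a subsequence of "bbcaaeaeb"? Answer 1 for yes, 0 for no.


Check if "aab" is a subsequence of "bbcaaeaeb"
Greedy scan:
  Position 0 ('b'): no match needed
  Position 1 ('b'): no match needed
  Position 2 ('c'): no match needed
  Position 3 ('a'): matches sub[0] = 'a'
  Position 4 ('a'): matches sub[1] = 'a'
  Position 5 ('e'): no match needed
  Position 6 ('a'): no match needed
  Position 7 ('e'): no match needed
  Position 8 ('b'): matches sub[2] = 'b'
All 3 characters matched => is a subsequence

1


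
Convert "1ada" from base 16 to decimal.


Input: "1ada" in base 16
Positional expansion:
  Digit '1' (value 1) x 16^3 = 4096
  Digit 'a' (value 10) x 16^2 = 2560
  Digit 'd' (value 13) x 16^1 = 208
  Digit 'a' (value 10) x 16^0 = 10
Sum = 6874

6874


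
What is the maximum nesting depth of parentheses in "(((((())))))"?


Input: "(((((())))))"
Tracking depth:
  Position 0 '(': depth becomes 1
  Position 1 '(': depth becomes 2
  Position 2 '(': depth becomes 3
  Position 3 '(': depth becomes 4
  Position 4 '(': depth becomes 5
  Position 5 '(': depth becomes 6
  Position 6 ')': depth becomes 5
  Position 7 ')': depth becomes 4
  Position 8 ')': depth becomes 3
  Position 9 ')': depth becomes 2
  Position 10 ')': depth becomes 1
  Position 11 ')': depth becomes 0
Maximum depth reached: 6

6


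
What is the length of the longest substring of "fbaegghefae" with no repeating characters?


Input: "fbaegghefae"
Sliding window (track last position of each char):
  Position 0 ('f'): window [0,0] length 1 -- new best
  Position 1 ('b'): window [0,1] length 2 -- new best
  Position 2 ('a'): window [0,2] length 3 -- new best
  Position 3 ('e'): window [0,3] length 4 -- new best
  Position 4 ('g'): window [0,4] length 5 -- new best
  Position 5 ('g'): repeat (last at 4), move window start to 5
  Position 5 ('g'): window [5,5] length 1
  Position 6 ('h'): window [5,6] length 2
  Position 7 ('e'): window [5,7] length 3
  Position 8 ('f'): window [5,8] length 4
  Position 9 ('a'): window [5,9] length 5
  Position 10 ('e'): repeat (last at 7), move window start to 8
  Position 10 ('e'): window [8,10] length 3
Longest substring with no repeats: "fbaeg" with length 5

5


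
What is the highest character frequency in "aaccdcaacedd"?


Input: aaccdcaacedd
Character counts:
  'a': 4
  'c': 4
  'd': 3
  'e': 1
Maximum frequency: 4

4


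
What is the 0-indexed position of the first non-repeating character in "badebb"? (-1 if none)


Input: badebb
Character frequencies:
  'a': 1
  'b': 3
  'd': 1
  'e': 1
Scanning left to right for freq == 1:
  Position 0 ('b'): freq=3, skip
  Position 1 ('a'): unique! => answer = 1

1


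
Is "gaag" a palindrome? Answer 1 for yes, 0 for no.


Input: gaag
Reversed: gaag
  Compare pos 0 ('g') with pos 3 ('g'): match
  Compare pos 1 ('a') with pos 2 ('a'): match
Result: palindrome

1


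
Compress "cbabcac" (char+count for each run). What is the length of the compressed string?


Input: cbabcac
Runs:
  'c' x 1 => "c1"
  'b' x 1 => "b1"
  'a' x 1 => "a1"
  'b' x 1 => "b1"
  'c' x 1 => "c1"
  'a' x 1 => "a1"
  'c' x 1 => "c1"
Compressed: "c1b1a1b1c1a1c1"
Compressed length: 14

14


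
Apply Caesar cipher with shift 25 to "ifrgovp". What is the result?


Caesar cipher: shift "ifrgovp" by 25
  'i' (pos 8) + 25 = pos 7 = 'h'
  'f' (pos 5) + 25 = pos 4 = 'e'
  'r' (pos 17) + 25 = pos 16 = 'q'
  'g' (pos 6) + 25 = pos 5 = 'f'
  'o' (pos 14) + 25 = pos 13 = 'n'
  'v' (pos 21) + 25 = pos 20 = 'u'
  'p' (pos 15) + 25 = pos 14 = 'o'
Result: heqfnuo

heqfnuo


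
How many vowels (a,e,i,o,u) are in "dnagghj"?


Input: dnagghj
Checking each character:
  'd' at position 0: consonant
  'n' at position 1: consonant
  'a' at position 2: vowel (running total: 1)
  'g' at position 3: consonant
  'g' at position 4: consonant
  'h' at position 5: consonant
  'j' at position 6: consonant
Total vowels: 1

1


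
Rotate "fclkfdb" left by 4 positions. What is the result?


Input: "fclkfdb", rotate left by 4
First 4 characters: "fclk"
Remaining characters: "fdb"
Concatenate remaining + first: "fdb" + "fclk" = "fdbfclk"

fdbfclk


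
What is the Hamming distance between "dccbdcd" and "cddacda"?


Comparing "dccbdcd" and "cddacda" position by position:
  Position 0: 'd' vs 'c' => differ
  Position 1: 'c' vs 'd' => differ
  Position 2: 'c' vs 'd' => differ
  Position 3: 'b' vs 'a' => differ
  Position 4: 'd' vs 'c' => differ
  Position 5: 'c' vs 'd' => differ
  Position 6: 'd' vs 'a' => differ
Total differences (Hamming distance): 7

7


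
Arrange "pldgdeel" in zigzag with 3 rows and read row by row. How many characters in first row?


Zigzag "pldgdeel" into 3 rows:
Placing characters:
  'p' => row 0
  'l' => row 1
  'd' => row 2
  'g' => row 1
  'd' => row 0
  'e' => row 1
  'e' => row 2
  'l' => row 1
Rows:
  Row 0: "pd"
  Row 1: "lgel"
  Row 2: "de"
First row length: 2

2


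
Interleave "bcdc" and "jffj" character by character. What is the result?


Interleaving "bcdc" and "jffj":
  Position 0: 'b' from first, 'j' from second => "bj"
  Position 1: 'c' from first, 'f' from second => "cf"
  Position 2: 'd' from first, 'f' from second => "df"
  Position 3: 'c' from first, 'j' from second => "cj"
Result: bjcfdfcj

bjcfdfcj


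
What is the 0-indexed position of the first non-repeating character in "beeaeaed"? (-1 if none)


Input: beeaeaed
Character frequencies:
  'a': 2
  'b': 1
  'd': 1
  'e': 4
Scanning left to right for freq == 1:
  Position 0 ('b'): unique! => answer = 0

0


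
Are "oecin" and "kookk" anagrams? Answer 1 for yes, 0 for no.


Strings: "oecin", "kookk"
Sorted first:  ceino
Sorted second: kkkoo
Differ at position 0: 'c' vs 'k' => not anagrams

0


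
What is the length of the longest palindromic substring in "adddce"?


Input: "adddce"
Checking substrings for palindromes:
  [1:4] "ddd" (len 3) => palindrome
  [1:3] "dd" (len 2) => palindrome
  [2:4] "dd" (len 2) => palindrome
Longest palindromic substring: "ddd" with length 3

3


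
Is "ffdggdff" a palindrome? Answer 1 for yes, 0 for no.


Input: ffdggdff
Reversed: ffdggdff
  Compare pos 0 ('f') with pos 7 ('f'): match
  Compare pos 1 ('f') with pos 6 ('f'): match
  Compare pos 2 ('d') with pos 5 ('d'): match
  Compare pos 3 ('g') with pos 4 ('g'): match
Result: palindrome

1


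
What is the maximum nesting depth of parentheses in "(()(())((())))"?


Input: "(()(())((())))"
Tracking depth:
  Position 0 '(': depth becomes 1
  Position 1 '(': depth becomes 2
  Position 2 ')': depth becomes 1
  Position 3 '(': depth becomes 2
  Position 4 '(': depth becomes 3
  Position 5 ')': depth becomes 2
  Position 6 ')': depth becomes 1
  Position 7 '(': depth becomes 2
  Position 8 '(': depth becomes 3
  Position 9 '(': depth becomes 4
  Position 10 ')': depth becomes 3
  Position 11 ')': depth becomes 2
  Position 12 ')': depth becomes 1
  Position 13 ')': depth becomes 0
Maximum depth reached: 4

4


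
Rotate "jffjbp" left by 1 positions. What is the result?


Input: "jffjbp", rotate left by 1
First 1 characters: "j"
Remaining characters: "ffjbp"
Concatenate remaining + first: "ffjbp" + "j" = "ffjbpj"

ffjbpj


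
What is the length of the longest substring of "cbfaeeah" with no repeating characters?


Input: "cbfaeeah"
Sliding window (track last position of each char):
  Position 0 ('c'): window [0,0] length 1 -- new best
  Position 1 ('b'): window [0,1] length 2 -- new best
  Position 2 ('f'): window [0,2] length 3 -- new best
  Position 3 ('a'): window [0,3] length 4 -- new best
  Position 4 ('e'): window [0,4] length 5 -- new best
  Position 5 ('e'): repeat (last at 4), move window start to 5
  Position 5 ('e'): window [5,5] length 1
  Position 6 ('a'): window [5,6] length 2
  Position 7 ('h'): window [5,7] length 3
Longest substring with no repeats: "cbfae" with length 5

5


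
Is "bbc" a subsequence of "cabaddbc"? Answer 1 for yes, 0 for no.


Check if "bbc" is a subsequence of "cabaddbc"
Greedy scan:
  Position 0 ('c'): no match needed
  Position 1 ('a'): no match needed
  Position 2 ('b'): matches sub[0] = 'b'
  Position 3 ('a'): no match needed
  Position 4 ('d'): no match needed
  Position 5 ('d'): no match needed
  Position 6 ('b'): matches sub[1] = 'b'
  Position 7 ('c'): matches sub[2] = 'c'
All 3 characters matched => is a subsequence

1


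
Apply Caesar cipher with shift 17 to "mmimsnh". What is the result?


Caesar cipher: shift "mmimsnh" by 17
  'm' (pos 12) + 17 = pos 3 = 'd'
  'm' (pos 12) + 17 = pos 3 = 'd'
  'i' (pos 8) + 17 = pos 25 = 'z'
  'm' (pos 12) + 17 = pos 3 = 'd'
  's' (pos 18) + 17 = pos 9 = 'j'
  'n' (pos 13) + 17 = pos 4 = 'e'
  'h' (pos 7) + 17 = pos 24 = 'y'
Result: ddzdjey

ddzdjey


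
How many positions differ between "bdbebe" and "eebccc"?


Comparing "bdbebe" and "eebccc" position by position:
  Position 0: 'b' vs 'e' => DIFFER
  Position 1: 'd' vs 'e' => DIFFER
  Position 2: 'b' vs 'b' => same
  Position 3: 'e' vs 'c' => DIFFER
  Position 4: 'b' vs 'c' => DIFFER
  Position 5: 'e' vs 'c' => DIFFER
Positions that differ: 5

5


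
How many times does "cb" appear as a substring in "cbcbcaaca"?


Searching for "cb" in "cbcbcaaca"
Scanning each position:
  Position 0: "cb" => MATCH
  Position 1: "bc" => no
  Position 2: "cb" => MATCH
  Position 3: "bc" => no
  Position 4: "ca" => no
  Position 5: "aa" => no
  Position 6: "ac" => no
  Position 7: "ca" => no
Total occurrences: 2

2


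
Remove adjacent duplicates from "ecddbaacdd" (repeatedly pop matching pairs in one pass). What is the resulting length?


Input: ecddbaacdd
Stack-based adjacent duplicate removal:
  Read 'e': push. Stack: e
  Read 'c': push. Stack: ec
  Read 'd': push. Stack: ecd
  Read 'd': matches stack top 'd' => pop. Stack: ec
  Read 'b': push. Stack: ecb
  Read 'a': push. Stack: ecba
  Read 'a': matches stack top 'a' => pop. Stack: ecb
  Read 'c': push. Stack: ecbc
  Read 'd': push. Stack: ecbcd
  Read 'd': matches stack top 'd' => pop. Stack: ecbc
Final stack: "ecbc" (length 4)

4


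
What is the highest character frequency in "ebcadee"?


Input: ebcadee
Character counts:
  'a': 1
  'b': 1
  'c': 1
  'd': 1
  'e': 3
Maximum frequency: 3

3


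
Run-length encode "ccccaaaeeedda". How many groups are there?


Input: ccccaaaeeedda
Scanning for consecutive runs:
  Group 1: 'c' x 4 (positions 0-3)
  Group 2: 'a' x 3 (positions 4-6)
  Group 3: 'e' x 3 (positions 7-9)
  Group 4: 'd' x 2 (positions 10-11)
  Group 5: 'a' x 1 (positions 12-12)
Total groups: 5

5


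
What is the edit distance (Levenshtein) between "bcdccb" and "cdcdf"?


Computing edit distance: "bcdccb" -> "cdcdf"
DP table:
           c    d    c    d    f
      0    1    2    3    4    5
  b   1    1    2    3    4    5
  c   2    1    2    2    3    4
  d   3    2    1    2    2    3
  c   4    3    2    1    2    3
  c   5    4    3    2    2    3
  b   6    5    4    3    3    3
Edit distance = dp[6][5] = 3

3


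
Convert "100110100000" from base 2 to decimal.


Input: "100110100000" in base 2
Positional expansion:
  Digit '1' (value 1) x 2^11 = 2048
  Digit '0' (value 0) x 2^10 = 0
  Digit '0' (value 0) x 2^9 = 0
  Digit '1' (value 1) x 2^8 = 256
  Digit '1' (value 1) x 2^7 = 128
  Digit '0' (value 0) x 2^6 = 0
  Digit '1' (value 1) x 2^5 = 32
  Digit '0' (value 0) x 2^4 = 0
  Digit '0' (value 0) x 2^3 = 0
  Digit '0' (value 0) x 2^2 = 0
  Digit '0' (value 0) x 2^1 = 0
  Digit '0' (value 0) x 2^0 = 0
Sum = 2464

2464


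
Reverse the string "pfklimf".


Input: pfklimf
Reading characters right to left:
  Position 6: 'f'
  Position 5: 'm'
  Position 4: 'i'
  Position 3: 'l'
  Position 2: 'k'
  Position 1: 'f'
  Position 0: 'p'
Reversed: fmilkfp

fmilkfp


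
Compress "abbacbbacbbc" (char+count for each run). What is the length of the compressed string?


Input: abbacbbacbbc
Runs:
  'a' x 1 => "a1"
  'b' x 2 => "b2"
  'a' x 1 => "a1"
  'c' x 1 => "c1"
  'b' x 2 => "b2"
  'a' x 1 => "a1"
  'c' x 1 => "c1"
  'b' x 2 => "b2"
  'c' x 1 => "c1"
Compressed: "a1b2a1c1b2a1c1b2c1"
Compressed length: 18

18


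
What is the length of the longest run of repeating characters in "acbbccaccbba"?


Input: "acbbccaccbba"
Scanning for longest run:
  Position 1 ('c'): new char, reset run to 1
  Position 2 ('b'): new char, reset run to 1
  Position 3 ('b'): continues run of 'b', length=2
  Position 4 ('c'): new char, reset run to 1
  Position 5 ('c'): continues run of 'c', length=2
  Position 6 ('a'): new char, reset run to 1
  Position 7 ('c'): new char, reset run to 1
  Position 8 ('c'): continues run of 'c', length=2
  Position 9 ('b'): new char, reset run to 1
  Position 10 ('b'): continues run of 'b', length=2
  Position 11 ('a'): new char, reset run to 1
Longest run: 'b' with length 2

2


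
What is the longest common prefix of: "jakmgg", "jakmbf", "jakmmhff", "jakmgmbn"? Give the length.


Words: jakmgg, jakmbf, jakmmhff, jakmgmbn
  Position 0: all 'j' => match
  Position 1: all 'a' => match
  Position 2: all 'k' => match
  Position 3: all 'm' => match
  Position 4: ('g', 'b', 'm', 'g') => mismatch, stop
LCP = "jakm" (length 4)

4


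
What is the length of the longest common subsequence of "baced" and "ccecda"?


LCS of "baced" and "ccecda"
DP table:
           c    c    e    c    d    a
      0    0    0    0    0    0    0
  b   0    0    0    0    0    0    0
  a   0    0    0    0    0    0    1
  c   0    1    1    1    1    1    1
  e   0    1    1    2    2    2    2
  d   0    1    1    2    2    3    3
LCS length = dp[5][6] = 3

3


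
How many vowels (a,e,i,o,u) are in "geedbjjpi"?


Input: geedbjjpi
Checking each character:
  'g' at position 0: consonant
  'e' at position 1: vowel (running total: 1)
  'e' at position 2: vowel (running total: 2)
  'd' at position 3: consonant
  'b' at position 4: consonant
  'j' at position 5: consonant
  'j' at position 6: consonant
  'p' at position 7: consonant
  'i' at position 8: vowel (running total: 3)
Total vowels: 3

3


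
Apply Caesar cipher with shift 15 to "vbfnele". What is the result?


Caesar cipher: shift "vbfnele" by 15
  'v' (pos 21) + 15 = pos 10 = 'k'
  'b' (pos 1) + 15 = pos 16 = 'q'
  'f' (pos 5) + 15 = pos 20 = 'u'
  'n' (pos 13) + 15 = pos 2 = 'c'
  'e' (pos 4) + 15 = pos 19 = 't'
  'l' (pos 11) + 15 = pos 0 = 'a'
  'e' (pos 4) + 15 = pos 19 = 't'
Result: kquctat

kquctat


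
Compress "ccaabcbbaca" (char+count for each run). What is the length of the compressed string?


Input: ccaabcbbaca
Runs:
  'c' x 2 => "c2"
  'a' x 2 => "a2"
  'b' x 1 => "b1"
  'c' x 1 => "c1"
  'b' x 2 => "b2"
  'a' x 1 => "a1"
  'c' x 1 => "c1"
  'a' x 1 => "a1"
Compressed: "c2a2b1c1b2a1c1a1"
Compressed length: 16

16


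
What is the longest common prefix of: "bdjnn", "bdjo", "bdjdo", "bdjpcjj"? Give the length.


Words: bdjnn, bdjo, bdjdo, bdjpcjj
  Position 0: all 'b' => match
  Position 1: all 'd' => match
  Position 2: all 'j' => match
  Position 3: ('n', 'o', 'd', 'p') => mismatch, stop
LCP = "bdj" (length 3)

3


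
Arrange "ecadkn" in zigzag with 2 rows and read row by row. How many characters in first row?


Zigzag "ecadkn" into 2 rows:
Placing characters:
  'e' => row 0
  'c' => row 1
  'a' => row 0
  'd' => row 1
  'k' => row 0
  'n' => row 1
Rows:
  Row 0: "eak"
  Row 1: "cdn"
First row length: 3

3


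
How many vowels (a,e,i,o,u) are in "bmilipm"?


Input: bmilipm
Checking each character:
  'b' at position 0: consonant
  'm' at position 1: consonant
  'i' at position 2: vowel (running total: 1)
  'l' at position 3: consonant
  'i' at position 4: vowel (running total: 2)
  'p' at position 5: consonant
  'm' at position 6: consonant
Total vowels: 2

2


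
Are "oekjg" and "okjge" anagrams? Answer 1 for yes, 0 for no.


Strings: "oekjg", "okjge"
Sorted first:  egjko
Sorted second: egjko
Sorted forms match => anagrams

1


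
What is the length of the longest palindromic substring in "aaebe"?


Input: "aaebe"
Checking substrings for palindromes:
  [2:5] "ebe" (len 3) => palindrome
  [0:2] "aa" (len 2) => palindrome
Longest palindromic substring: "ebe" with length 3

3


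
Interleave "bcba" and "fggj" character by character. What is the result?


Interleaving "bcba" and "fggj":
  Position 0: 'b' from first, 'f' from second => "bf"
  Position 1: 'c' from first, 'g' from second => "cg"
  Position 2: 'b' from first, 'g' from second => "bg"
  Position 3: 'a' from first, 'j' from second => "aj"
Result: bfcgbgaj

bfcgbgaj


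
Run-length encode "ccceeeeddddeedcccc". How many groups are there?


Input: ccceeeeddddeedcccc
Scanning for consecutive runs:
  Group 1: 'c' x 3 (positions 0-2)
  Group 2: 'e' x 4 (positions 3-6)
  Group 3: 'd' x 4 (positions 7-10)
  Group 4: 'e' x 2 (positions 11-12)
  Group 5: 'd' x 1 (positions 13-13)
  Group 6: 'c' x 4 (positions 14-17)
Total groups: 6

6


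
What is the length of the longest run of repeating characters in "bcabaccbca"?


Input: "bcabaccbca"
Scanning for longest run:
  Position 1 ('c'): new char, reset run to 1
  Position 2 ('a'): new char, reset run to 1
  Position 3 ('b'): new char, reset run to 1
  Position 4 ('a'): new char, reset run to 1
  Position 5 ('c'): new char, reset run to 1
  Position 6 ('c'): continues run of 'c', length=2
  Position 7 ('b'): new char, reset run to 1
  Position 8 ('c'): new char, reset run to 1
  Position 9 ('a'): new char, reset run to 1
Longest run: 'c' with length 2

2


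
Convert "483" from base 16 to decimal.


Input: "483" in base 16
Positional expansion:
  Digit '4' (value 4) x 16^2 = 1024
  Digit '8' (value 8) x 16^1 = 128
  Digit '3' (value 3) x 16^0 = 3
Sum = 1155

1155


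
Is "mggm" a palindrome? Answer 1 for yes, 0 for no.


Input: mggm
Reversed: mggm
  Compare pos 0 ('m') with pos 3 ('m'): match
  Compare pos 1 ('g') with pos 2 ('g'): match
Result: palindrome

1


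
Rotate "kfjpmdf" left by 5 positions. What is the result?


Input: "kfjpmdf", rotate left by 5
First 5 characters: "kfjpm"
Remaining characters: "df"
Concatenate remaining + first: "df" + "kfjpm" = "dfkfjpm"

dfkfjpm


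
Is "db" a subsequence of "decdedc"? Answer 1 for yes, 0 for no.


Check if "db" is a subsequence of "decdedc"
Greedy scan:
  Position 0 ('d'): matches sub[0] = 'd'
  Position 1 ('e'): no match needed
  Position 2 ('c'): no match needed
  Position 3 ('d'): no match needed
  Position 4 ('e'): no match needed
  Position 5 ('d'): no match needed
  Position 6 ('c'): no match needed
Only matched 1/2 characters => not a subsequence

0


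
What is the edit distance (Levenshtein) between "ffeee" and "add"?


Computing edit distance: "ffeee" -> "add"
DP table:
           a    d    d
      0    1    2    3
  f   1    1    2    3
  f   2    2    2    3
  e   3    3    3    3
  e   4    4    4    4
  e   5    5    5    5
Edit distance = dp[5][3] = 5

5


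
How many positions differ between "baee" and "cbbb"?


Comparing "baee" and "cbbb" position by position:
  Position 0: 'b' vs 'c' => DIFFER
  Position 1: 'a' vs 'b' => DIFFER
  Position 2: 'e' vs 'b' => DIFFER
  Position 3: 'e' vs 'b' => DIFFER
Positions that differ: 4

4


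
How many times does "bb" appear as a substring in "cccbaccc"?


Searching for "bb" in "cccbaccc"
Scanning each position:
  Position 0: "cc" => no
  Position 1: "cc" => no
  Position 2: "cb" => no
  Position 3: "ba" => no
  Position 4: "ac" => no
  Position 5: "cc" => no
  Position 6: "cc" => no
Total occurrences: 0

0


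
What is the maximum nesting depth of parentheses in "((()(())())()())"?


Input: "((()(())())()())"
Tracking depth:
  Position 0 '(': depth becomes 1
  Position 1 '(': depth becomes 2
  Position 2 '(': depth becomes 3
  Position 3 ')': depth becomes 2
  Position 4 '(': depth becomes 3
  Position 5 '(': depth becomes 4
  Position 6 ')': depth becomes 3
  Position 7 ')': depth becomes 2
  Position 8 '(': depth becomes 3
  Position 9 ')': depth becomes 2
  Position 10 ')': depth becomes 1
  Position 11 '(': depth becomes 2
  Position 12 ')': depth becomes 1
  Position 13 '(': depth becomes 2
  Position 14 ')': depth becomes 1
  Position 15 ')': depth becomes 0
Maximum depth reached: 4

4


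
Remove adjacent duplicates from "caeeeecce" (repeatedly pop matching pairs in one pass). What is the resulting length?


Input: caeeeecce
Stack-based adjacent duplicate removal:
  Read 'c': push. Stack: c
  Read 'a': push. Stack: ca
  Read 'e': push. Stack: cae
  Read 'e': matches stack top 'e' => pop. Stack: ca
  Read 'e': push. Stack: cae
  Read 'e': matches stack top 'e' => pop. Stack: ca
  Read 'c': push. Stack: cac
  Read 'c': matches stack top 'c' => pop. Stack: ca
  Read 'e': push. Stack: cae
Final stack: "cae" (length 3)

3


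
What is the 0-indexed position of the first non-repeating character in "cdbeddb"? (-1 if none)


Input: cdbeddb
Character frequencies:
  'b': 2
  'c': 1
  'd': 3
  'e': 1
Scanning left to right for freq == 1:
  Position 0 ('c'): unique! => answer = 0

0


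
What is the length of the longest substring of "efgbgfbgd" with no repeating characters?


Input: "efgbgfbgd"
Sliding window (track last position of each char):
  Position 0 ('e'): window [0,0] length 1 -- new best
  Position 1 ('f'): window [0,1] length 2 -- new best
  Position 2 ('g'): window [0,2] length 3 -- new best
  Position 3 ('b'): window [0,3] length 4 -- new best
  Position 4 ('g'): repeat (last at 2), move window start to 3
  Position 4 ('g'): window [3,4] length 2
  Position 5 ('f'): window [3,5] length 3
  Position 6 ('b'): repeat (last at 3), move window start to 4
  Position 6 ('b'): window [4,6] length 3
  Position 7 ('g'): repeat (last at 4), move window start to 5
  Position 7 ('g'): window [5,7] length 3
  Position 8 ('d'): window [5,8] length 4
Longest substring with no repeats: "efgb" with length 4

4


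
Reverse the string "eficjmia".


Input: eficjmia
Reading characters right to left:
  Position 7: 'a'
  Position 6: 'i'
  Position 5: 'm'
  Position 4: 'j'
  Position 3: 'c'
  Position 2: 'i'
  Position 1: 'f'
  Position 0: 'e'
Reversed: aimjcife

aimjcife


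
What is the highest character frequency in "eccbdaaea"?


Input: eccbdaaea
Character counts:
  'a': 3
  'b': 1
  'c': 2
  'd': 1
  'e': 2
Maximum frequency: 3

3
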